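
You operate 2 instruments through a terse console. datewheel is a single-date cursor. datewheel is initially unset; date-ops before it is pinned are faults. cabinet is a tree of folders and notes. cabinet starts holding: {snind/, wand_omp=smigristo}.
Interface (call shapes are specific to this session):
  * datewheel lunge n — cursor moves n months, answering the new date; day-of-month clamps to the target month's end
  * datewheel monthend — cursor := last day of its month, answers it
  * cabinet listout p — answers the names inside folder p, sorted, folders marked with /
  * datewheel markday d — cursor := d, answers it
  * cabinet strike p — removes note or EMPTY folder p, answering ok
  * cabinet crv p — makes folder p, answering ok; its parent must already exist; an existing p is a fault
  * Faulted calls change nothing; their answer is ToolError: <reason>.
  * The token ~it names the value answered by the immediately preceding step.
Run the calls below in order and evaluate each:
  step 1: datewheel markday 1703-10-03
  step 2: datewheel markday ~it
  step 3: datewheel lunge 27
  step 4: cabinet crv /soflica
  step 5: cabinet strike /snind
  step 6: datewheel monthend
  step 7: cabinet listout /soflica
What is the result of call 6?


I use datewheel markday passing d: 1703-10-03, — result: 1703-10-03.
I call datewheel markday passing d: ~it, and see 1703-10-03.
I invoke datewheel lunge passing n: 27: 1706-01-03.
Invoking cabinet crv passing p: /soflica: ok.
Then cabinet strike passing p: /snind, — result: ok.
I use datewheel monthend, and get 1706-01-31.
I try cabinet listout passing p: /soflica, yielding [].

Answer: 1706-01-31


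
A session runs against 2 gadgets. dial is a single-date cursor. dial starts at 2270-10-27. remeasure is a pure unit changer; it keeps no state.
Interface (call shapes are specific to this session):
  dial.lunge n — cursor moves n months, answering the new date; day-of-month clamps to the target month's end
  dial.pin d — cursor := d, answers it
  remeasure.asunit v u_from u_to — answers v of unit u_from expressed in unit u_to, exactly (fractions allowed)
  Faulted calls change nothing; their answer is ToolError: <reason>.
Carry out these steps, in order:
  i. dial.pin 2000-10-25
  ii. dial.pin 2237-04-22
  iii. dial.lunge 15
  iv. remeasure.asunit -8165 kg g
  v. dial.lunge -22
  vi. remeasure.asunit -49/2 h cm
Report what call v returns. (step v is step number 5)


I invoke dial.pin(2000-10-25): 2000-10-25.
I call dial.pin(2237-04-22), and get 2237-04-22.
I call dial.lunge(15), and see 2238-07-22.
Using remeasure.asunit(-8165, kg, g), giving -8165000.
Using dial.lunge(-22), giving 2236-09-22.
I call remeasure.asunit(-49/2, h, cm), giving ToolError: incompatible units.

Answer: 2236-09-22


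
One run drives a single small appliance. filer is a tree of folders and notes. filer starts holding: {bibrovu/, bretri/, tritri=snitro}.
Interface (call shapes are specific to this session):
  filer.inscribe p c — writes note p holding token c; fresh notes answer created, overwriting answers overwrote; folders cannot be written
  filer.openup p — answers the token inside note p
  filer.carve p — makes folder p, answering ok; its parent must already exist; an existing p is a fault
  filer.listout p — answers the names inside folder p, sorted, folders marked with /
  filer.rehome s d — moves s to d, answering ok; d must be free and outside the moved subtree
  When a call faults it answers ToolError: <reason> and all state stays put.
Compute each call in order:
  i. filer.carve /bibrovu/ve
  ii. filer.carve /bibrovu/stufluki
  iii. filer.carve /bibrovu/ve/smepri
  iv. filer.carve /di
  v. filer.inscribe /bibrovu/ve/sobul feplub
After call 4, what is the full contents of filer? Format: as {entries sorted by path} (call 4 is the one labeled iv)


$ filer.carve p: /bibrovu/ve
[out] ok
$ filer.carve p: /bibrovu/stufluki
[out] ok
$ filer.carve p: /bibrovu/ve/smepri
[out] ok
$ filer.carve p: /di
[out] ok
$ filer.inscribe p: /bibrovu/ve/sobul c: feplub
[out] created

Answer: {bibrovu/, bibrovu/stufluki/, bibrovu/ve/, bibrovu/ve/smepri/, bretri/, di/, tritri=snitro}


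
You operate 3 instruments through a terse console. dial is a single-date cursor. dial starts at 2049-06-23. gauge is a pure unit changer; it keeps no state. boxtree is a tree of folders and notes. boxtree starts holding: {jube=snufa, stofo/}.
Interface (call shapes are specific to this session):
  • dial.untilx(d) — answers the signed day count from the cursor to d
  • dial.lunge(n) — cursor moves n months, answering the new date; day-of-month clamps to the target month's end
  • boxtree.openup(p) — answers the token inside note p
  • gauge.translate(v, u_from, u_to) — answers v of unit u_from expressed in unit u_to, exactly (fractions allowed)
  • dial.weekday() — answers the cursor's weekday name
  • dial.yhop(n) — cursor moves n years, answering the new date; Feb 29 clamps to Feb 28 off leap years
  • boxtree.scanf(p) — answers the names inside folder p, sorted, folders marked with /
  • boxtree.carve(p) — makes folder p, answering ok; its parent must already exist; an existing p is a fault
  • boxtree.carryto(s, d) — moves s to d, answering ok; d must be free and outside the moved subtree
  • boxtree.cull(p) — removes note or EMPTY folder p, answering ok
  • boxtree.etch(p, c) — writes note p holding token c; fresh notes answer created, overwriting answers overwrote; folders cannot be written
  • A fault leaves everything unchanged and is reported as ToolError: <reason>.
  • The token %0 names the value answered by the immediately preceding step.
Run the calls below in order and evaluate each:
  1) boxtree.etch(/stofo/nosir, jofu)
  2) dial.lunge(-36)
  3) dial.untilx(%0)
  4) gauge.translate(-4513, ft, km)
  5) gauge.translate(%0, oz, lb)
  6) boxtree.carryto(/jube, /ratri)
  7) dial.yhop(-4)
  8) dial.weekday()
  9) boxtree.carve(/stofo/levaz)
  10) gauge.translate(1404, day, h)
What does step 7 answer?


Answer: 2042-06-23

Derivation:
$ etch p: /stofo/nosir c: jofu
:: created
$ lunge n: -36
:: 2046-06-23
$ untilx d: %0
:: 0
$ translate v: -4513 u_from: ft u_to: km
:: -1719453/1250000
$ translate v: %0 u_from: oz u_to: lb
:: -1719453/20000000
$ carryto s: /jube d: /ratri
:: ok
$ yhop n: -4
:: 2042-06-23
$ weekday
:: Monday
$ carve p: /stofo/levaz
:: ok
$ translate v: 1404 u_from: day u_to: h
:: 33696


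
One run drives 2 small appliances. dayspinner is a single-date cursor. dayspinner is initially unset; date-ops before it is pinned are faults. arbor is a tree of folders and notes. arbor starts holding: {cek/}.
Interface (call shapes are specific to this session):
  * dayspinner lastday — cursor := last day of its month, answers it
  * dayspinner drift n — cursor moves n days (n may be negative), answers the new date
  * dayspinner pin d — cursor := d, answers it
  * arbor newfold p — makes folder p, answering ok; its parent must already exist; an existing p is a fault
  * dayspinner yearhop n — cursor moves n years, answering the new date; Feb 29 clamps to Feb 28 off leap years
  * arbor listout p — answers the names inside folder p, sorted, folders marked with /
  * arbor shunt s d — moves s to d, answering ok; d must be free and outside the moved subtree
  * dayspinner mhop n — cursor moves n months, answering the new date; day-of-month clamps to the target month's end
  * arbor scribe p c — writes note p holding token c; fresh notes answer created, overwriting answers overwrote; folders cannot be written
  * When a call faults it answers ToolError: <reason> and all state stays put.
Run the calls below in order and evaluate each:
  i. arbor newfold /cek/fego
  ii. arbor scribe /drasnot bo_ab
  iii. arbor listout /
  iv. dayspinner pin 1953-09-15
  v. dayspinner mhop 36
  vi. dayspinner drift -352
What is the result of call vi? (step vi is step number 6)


Answer: 1955-09-29

Derivation:
> arbor newfold p=/cek/fego
  ok
> arbor scribe p=/drasnot c=bo_ab
  created
> arbor listout p=/
  [cek/, drasnot]
> dayspinner pin d=1953-09-15
  1953-09-15
> dayspinner mhop n=36
  1956-09-15
> dayspinner drift n=-352
  1955-09-29


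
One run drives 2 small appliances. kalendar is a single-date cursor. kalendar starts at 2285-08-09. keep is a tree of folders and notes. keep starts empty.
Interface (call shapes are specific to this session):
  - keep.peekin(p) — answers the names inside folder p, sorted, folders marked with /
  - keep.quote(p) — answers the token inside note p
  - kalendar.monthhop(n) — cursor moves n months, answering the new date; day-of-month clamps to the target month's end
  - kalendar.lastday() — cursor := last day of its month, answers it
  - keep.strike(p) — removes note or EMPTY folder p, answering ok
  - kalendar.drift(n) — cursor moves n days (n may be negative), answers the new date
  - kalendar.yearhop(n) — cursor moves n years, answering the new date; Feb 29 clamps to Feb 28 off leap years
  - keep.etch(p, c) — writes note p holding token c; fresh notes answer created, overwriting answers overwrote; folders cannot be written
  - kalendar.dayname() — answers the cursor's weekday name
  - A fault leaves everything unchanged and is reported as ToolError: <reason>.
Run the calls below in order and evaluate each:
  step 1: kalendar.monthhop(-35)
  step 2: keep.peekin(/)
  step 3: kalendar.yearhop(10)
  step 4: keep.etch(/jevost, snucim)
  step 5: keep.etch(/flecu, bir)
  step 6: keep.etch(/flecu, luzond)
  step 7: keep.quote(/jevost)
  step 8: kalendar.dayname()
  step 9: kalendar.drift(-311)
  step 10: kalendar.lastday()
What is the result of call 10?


Do: monthhop[n: -35]
See: 2282-09-09
Do: peekin[p: /]
See: []
Do: yearhop[n: 10]
See: 2292-09-09
Do: etch[p: /jevost; c: snucim]
See: created
Do: etch[p: /flecu; c: bir]
See: created
Do: etch[p: /flecu; c: luzond]
See: overwrote
Do: quote[p: /jevost]
See: snucim
Do: dayname[]
See: Friday
Do: drift[n: -311]
See: 2291-11-03
Do: lastday[]
See: 2291-11-30

Answer: 2291-11-30


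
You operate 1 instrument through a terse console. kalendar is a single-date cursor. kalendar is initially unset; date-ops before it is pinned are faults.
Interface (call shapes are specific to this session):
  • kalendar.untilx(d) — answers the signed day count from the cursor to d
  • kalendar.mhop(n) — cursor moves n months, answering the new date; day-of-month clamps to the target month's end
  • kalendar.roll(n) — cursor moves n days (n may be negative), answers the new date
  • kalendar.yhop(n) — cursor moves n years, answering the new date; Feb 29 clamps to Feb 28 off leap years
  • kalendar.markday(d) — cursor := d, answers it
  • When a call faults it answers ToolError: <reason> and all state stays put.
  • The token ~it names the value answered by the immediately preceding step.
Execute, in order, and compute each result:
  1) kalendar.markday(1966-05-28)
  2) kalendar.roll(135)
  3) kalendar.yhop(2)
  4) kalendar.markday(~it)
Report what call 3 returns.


Answer: 1968-10-10

Derivation:
>> markday(d→1966-05-28)
<< 1966-05-28
>> roll(n→135)
<< 1966-10-10
>> yhop(n→2)
<< 1968-10-10
>> markday(d→~it)
<< 1968-10-10


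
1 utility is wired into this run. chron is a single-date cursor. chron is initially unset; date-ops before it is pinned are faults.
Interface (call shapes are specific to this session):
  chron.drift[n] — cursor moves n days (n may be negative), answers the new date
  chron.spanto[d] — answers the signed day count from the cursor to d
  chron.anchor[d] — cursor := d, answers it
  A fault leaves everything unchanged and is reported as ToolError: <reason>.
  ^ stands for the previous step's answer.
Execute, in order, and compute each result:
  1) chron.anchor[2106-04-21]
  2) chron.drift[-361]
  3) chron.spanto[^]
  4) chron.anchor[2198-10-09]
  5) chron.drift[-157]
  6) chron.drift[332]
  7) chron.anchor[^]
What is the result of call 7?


Answer: 2199-04-02

Derivation:
Calling chron.anchor(d→2106-04-21), yielding 2106-04-21.
I call chron.drift(n→-361), → 2105-04-25.
Next I call chron.spanto(d→^), and get 0.
I try chron.anchor(d→2198-10-09), and get 2198-10-09.
I run chron.drift(n→-157), and see 2198-05-05.
Now I run chron.drift(n→332), giving 2199-04-02.
Then chron.anchor(d→^), which returns 2199-04-02.


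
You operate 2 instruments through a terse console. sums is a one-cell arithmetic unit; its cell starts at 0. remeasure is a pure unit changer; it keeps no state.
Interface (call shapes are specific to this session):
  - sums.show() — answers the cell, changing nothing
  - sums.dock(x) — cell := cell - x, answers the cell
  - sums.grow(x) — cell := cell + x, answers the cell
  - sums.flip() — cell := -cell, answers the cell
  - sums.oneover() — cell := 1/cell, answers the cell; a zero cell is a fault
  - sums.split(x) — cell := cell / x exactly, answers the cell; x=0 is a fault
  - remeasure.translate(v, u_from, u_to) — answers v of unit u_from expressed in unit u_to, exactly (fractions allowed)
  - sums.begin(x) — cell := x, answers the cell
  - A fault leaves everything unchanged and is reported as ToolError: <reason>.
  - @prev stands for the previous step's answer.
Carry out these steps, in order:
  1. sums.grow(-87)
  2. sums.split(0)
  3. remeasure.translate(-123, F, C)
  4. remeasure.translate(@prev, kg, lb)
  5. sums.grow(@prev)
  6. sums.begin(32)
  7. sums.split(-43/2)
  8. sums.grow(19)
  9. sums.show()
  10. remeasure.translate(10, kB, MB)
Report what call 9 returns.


Answer: 753/43

Derivation:
Calling sums.grow with x: -87, which returns -87.
I try sums.split with x: 0, yielding ToolError: division by zero.
Calling remeasure.translate with v: -123, u_from: F, u_to: C, and see -775/9.
Then remeasure.translate with v: @prev, u_from: kg, u_to: lb: -77500000000/408233133.
Next I call sums.grow with x: @prev, and see -113016282571/408233133.
Now I run sums.begin with x: 32: 32.
I use sums.split with x: -43/2, yielding -64/43.
Using sums.grow with x: 19, which returns 753/43.
Calling sums.show, giving 753/43.
Now I run remeasure.translate with v: 10, u_from: kB, u_to: MB, and see 1/100.


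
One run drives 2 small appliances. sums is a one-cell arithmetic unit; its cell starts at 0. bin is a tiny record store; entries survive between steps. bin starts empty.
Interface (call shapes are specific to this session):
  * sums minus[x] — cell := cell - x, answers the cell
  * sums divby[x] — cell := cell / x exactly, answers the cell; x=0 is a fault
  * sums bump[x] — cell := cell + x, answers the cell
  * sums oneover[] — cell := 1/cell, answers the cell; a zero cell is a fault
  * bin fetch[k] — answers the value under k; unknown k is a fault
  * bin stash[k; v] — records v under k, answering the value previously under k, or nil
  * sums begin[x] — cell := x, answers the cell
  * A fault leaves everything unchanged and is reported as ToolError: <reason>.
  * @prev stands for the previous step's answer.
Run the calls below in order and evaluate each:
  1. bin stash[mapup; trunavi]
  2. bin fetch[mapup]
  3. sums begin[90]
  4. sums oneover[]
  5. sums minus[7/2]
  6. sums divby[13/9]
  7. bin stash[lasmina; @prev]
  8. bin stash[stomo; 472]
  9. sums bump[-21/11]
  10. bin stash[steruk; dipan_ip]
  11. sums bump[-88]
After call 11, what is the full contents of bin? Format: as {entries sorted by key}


Answer: {lasmina=-157/65, mapup=trunavi, steruk=dipan_ip, stomo=472}

Derivation:
I invoke bin stash using k='mapup', v='trunavi', and get nil.
Next I call bin fetch using k='mapup', which returns trunavi.
Then sums begin using x='90', yielding 90.
Next I call sums oneover(), which returns 1/90.
I invoke sums minus using x='7/2': -157/45.
I use sums divby using x='13/9', giving -157/65.
I invoke bin stash using k='lasmina', v='@prev', — result: nil.
Now I run bin stash using k='stomo', v='472', which returns nil.
I try sums bump using x='-21/11', which returns -3092/715.
Now I run bin stash using k='steruk', v='dipan_ip': nil.
I call sums bump using x='-88', — result: -66012/715.


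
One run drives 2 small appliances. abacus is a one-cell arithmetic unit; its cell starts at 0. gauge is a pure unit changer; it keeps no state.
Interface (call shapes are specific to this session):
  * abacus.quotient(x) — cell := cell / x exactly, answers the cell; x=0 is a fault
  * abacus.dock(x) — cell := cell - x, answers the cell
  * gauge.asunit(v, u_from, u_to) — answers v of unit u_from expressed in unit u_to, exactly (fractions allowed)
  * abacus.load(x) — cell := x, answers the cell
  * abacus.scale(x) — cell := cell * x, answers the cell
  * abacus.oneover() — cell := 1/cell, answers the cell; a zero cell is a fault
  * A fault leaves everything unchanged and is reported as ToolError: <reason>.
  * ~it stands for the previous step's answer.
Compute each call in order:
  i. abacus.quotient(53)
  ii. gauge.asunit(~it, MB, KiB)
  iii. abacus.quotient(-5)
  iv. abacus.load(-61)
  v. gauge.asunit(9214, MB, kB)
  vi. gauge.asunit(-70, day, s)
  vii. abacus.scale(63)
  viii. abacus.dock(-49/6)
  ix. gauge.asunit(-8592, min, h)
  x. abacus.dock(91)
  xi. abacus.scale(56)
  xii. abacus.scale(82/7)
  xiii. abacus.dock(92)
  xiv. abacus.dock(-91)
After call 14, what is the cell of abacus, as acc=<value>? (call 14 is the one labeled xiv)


Answer: acc=-7726043/3

Derivation:
Now I run abacus.quotient with x: 53: 0.
Next I call gauge.asunit with v: ~it, u_from: MB, u_to: KiB, and get 0.
I run abacus.quotient with x: -5, — result: 0.
Using abacus.load with x: -61, and see -61.
Now I run gauge.asunit with v: 9214, u_from: MB, u_to: kB, and see 9214000.
Next I call gauge.asunit with v: -70, u_from: day, u_to: s, and observe -6048000.
Now I run abacus.scale with x: 63, and get -3843.
Invoking abacus.dock with x: -49/6, yielding -23009/6.
Using gauge.asunit with v: -8592, u_from: min, u_to: h, and observe -716/5.
I try abacus.dock with x: 91: -23555/6.
I call abacus.scale with x: 56, and see -659540/3.
I run abacus.scale with x: 82/7, giving -7726040/3.
I invoke abacus.dock with x: 92, and get -7726316/3.
Then abacus.dock with x: -91, — result: -7726043/3.


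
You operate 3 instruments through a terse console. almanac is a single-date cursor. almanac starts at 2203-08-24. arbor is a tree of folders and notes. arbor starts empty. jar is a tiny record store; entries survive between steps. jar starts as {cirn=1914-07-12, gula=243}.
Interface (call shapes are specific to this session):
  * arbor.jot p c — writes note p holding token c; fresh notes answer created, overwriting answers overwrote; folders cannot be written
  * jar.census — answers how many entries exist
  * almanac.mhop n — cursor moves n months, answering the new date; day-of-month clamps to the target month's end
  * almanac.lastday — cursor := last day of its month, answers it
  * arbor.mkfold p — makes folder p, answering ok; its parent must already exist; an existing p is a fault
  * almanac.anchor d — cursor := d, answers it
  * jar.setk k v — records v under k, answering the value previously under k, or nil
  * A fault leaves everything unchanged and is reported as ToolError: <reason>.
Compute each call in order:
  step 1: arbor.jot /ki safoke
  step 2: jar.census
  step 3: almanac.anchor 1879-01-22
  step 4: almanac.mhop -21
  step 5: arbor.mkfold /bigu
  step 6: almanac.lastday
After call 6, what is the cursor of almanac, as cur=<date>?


[in] jot p: /ki c: safoke
[out] created
[in] census
[out] 2
[in] anchor d: 1879-01-22
[out] 1879-01-22
[in] mhop n: -21
[out] 1877-04-22
[in] mkfold p: /bigu
[out] ok
[in] lastday
[out] 1877-04-30

Answer: cur=1877-04-30


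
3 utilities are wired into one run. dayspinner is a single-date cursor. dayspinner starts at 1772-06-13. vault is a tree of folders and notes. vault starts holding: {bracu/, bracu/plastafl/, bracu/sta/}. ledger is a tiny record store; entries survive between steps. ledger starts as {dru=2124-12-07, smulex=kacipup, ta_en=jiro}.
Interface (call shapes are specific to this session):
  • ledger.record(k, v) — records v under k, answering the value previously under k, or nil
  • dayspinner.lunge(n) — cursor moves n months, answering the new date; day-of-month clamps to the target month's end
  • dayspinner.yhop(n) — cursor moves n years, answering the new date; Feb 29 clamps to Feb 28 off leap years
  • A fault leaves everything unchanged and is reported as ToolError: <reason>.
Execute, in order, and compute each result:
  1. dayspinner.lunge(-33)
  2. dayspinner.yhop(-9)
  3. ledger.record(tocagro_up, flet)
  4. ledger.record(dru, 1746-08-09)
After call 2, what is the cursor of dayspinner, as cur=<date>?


Answer: cur=1760-09-13

Derivation:
[in] dayspinner.lunge n=-33
= 1769-09-13
[in] dayspinner.yhop n=-9
= 1760-09-13
[in] ledger.record k=tocagro_up v=flet
= nil
[in] ledger.record k=dru v=1746-08-09
= 2124-12-07


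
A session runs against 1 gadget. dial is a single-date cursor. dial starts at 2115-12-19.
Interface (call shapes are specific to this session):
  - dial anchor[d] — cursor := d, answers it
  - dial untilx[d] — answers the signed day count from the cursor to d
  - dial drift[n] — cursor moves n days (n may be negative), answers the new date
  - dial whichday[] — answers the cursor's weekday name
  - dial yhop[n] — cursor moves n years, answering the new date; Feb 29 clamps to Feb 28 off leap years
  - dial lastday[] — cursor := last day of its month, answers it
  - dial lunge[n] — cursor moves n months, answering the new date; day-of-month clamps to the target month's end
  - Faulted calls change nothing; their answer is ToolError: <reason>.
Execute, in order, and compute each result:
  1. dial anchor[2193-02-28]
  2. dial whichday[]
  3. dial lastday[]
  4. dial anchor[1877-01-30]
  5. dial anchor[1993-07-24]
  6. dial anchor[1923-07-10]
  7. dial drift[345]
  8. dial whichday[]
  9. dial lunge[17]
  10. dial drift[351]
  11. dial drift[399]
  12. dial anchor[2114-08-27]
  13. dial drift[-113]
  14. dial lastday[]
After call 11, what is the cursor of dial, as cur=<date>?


Answer: cur=1927-12-09

Derivation:
% dial anchor(d: 2193-02-28) : 2193-02-28
% dial whichday() : Thursday
% dial lastday() : 2193-02-28
% dial anchor(d: 1877-01-30) : 1877-01-30
% dial anchor(d: 1993-07-24) : 1993-07-24
% dial anchor(d: 1923-07-10) : 1923-07-10
% dial drift(n: 345) : 1924-06-19
% dial whichday() : Thursday
% dial lunge(n: 17) : 1925-11-19
% dial drift(n: 351) : 1926-11-05
% dial drift(n: 399) : 1927-12-09
% dial anchor(d: 2114-08-27) : 2114-08-27
% dial drift(n: -113) : 2114-05-06
% dial lastday() : 2114-05-31


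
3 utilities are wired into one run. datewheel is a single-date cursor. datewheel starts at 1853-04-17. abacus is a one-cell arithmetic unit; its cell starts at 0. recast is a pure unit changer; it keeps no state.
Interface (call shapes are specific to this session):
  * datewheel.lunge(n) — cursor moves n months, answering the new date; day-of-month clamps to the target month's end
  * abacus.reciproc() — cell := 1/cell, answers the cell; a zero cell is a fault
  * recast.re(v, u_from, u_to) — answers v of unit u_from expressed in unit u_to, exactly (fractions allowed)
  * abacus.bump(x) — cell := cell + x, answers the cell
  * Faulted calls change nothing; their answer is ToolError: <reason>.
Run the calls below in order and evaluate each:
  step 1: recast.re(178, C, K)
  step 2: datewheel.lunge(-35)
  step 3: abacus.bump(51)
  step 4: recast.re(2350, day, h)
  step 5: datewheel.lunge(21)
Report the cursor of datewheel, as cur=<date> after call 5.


Answer: cur=1852-02-17

Derivation:
> re v→178 u_from→C u_to→K
= 9023/20
> lunge n→-35
= 1850-05-17
> bump x→51
= 51
> re v→2350 u_from→day u_to→h
= 56400
> lunge n→21
= 1852-02-17


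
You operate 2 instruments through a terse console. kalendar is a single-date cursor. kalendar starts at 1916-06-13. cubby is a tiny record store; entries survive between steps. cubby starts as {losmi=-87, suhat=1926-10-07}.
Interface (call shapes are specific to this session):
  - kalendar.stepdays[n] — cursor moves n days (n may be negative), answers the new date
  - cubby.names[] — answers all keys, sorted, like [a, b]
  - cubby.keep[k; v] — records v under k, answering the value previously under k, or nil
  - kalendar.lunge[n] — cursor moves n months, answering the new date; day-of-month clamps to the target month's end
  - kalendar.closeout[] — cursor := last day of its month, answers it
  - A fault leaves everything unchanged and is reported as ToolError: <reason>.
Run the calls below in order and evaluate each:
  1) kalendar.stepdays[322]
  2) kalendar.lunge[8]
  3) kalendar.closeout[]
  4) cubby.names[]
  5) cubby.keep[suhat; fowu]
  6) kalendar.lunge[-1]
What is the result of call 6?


Answer: 1917-12-31

Derivation:
Invoking kalendar.stepdays passing n=322, yielding 1917-05-01.
I call kalendar.lunge passing n=8, giving 1918-01-01.
I try kalendar.closeout, which returns 1918-01-31.
Then cubby.names(), and observe [losmi, suhat].
I call cubby.keep passing k=suhat, v=fowu, and get 1926-10-07.
Calling kalendar.lunge passing n=-1, which returns 1917-12-31.


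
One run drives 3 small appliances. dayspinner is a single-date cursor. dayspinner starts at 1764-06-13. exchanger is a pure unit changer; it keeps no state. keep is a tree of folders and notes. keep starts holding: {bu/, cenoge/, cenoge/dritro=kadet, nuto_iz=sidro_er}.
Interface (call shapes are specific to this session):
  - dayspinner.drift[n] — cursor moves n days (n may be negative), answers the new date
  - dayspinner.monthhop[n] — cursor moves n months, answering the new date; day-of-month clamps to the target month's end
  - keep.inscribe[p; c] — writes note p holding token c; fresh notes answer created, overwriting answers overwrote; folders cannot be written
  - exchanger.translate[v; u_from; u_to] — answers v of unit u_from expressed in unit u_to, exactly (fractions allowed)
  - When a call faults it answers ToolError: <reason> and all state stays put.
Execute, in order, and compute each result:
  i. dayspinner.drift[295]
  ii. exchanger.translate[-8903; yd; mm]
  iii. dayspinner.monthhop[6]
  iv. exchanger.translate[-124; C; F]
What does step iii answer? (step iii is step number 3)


Step: drift[n: 295]
Result: 1765-04-04
Step: translate[v: -8903; u_from: yd; u_to: mm]
Result: -40704516/5
Step: monthhop[n: 6]
Result: 1765-10-04
Step: translate[v: -124; u_from: C; u_to: F]
Result: -956/5

Answer: 1765-10-04


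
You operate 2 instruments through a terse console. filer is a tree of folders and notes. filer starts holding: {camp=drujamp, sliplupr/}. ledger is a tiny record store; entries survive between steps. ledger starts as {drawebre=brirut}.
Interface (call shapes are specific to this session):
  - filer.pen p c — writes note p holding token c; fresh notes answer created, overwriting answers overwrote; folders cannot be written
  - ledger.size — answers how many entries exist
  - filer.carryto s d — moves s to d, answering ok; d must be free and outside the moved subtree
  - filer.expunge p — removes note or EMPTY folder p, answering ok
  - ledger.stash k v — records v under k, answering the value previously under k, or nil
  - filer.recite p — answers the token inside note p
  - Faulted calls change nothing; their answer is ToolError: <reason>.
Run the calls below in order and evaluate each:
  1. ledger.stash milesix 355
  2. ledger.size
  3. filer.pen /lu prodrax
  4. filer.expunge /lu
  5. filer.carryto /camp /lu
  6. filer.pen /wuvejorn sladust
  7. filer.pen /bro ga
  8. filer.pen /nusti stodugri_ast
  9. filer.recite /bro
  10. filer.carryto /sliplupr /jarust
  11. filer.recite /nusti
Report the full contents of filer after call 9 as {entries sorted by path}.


-- 1. ledger.stash(k: milesix, v: 355) ~> nil
-- 2. ledger.size() ~> 2
-- 3. filer.pen(p: /lu, c: prodrax) ~> created
-- 4. filer.expunge(p: /lu) ~> ok
-- 5. filer.carryto(s: /camp, d: /lu) ~> ok
-- 6. filer.pen(p: /wuvejorn, c: sladust) ~> created
-- 7. filer.pen(p: /bro, c: ga) ~> created
-- 8. filer.pen(p: /nusti, c: stodugri_ast) ~> created
-- 9. filer.recite(p: /bro) ~> ga
-- 10. filer.carryto(s: /sliplupr, d: /jarust) ~> ok
-- 11. filer.recite(p: /nusti) ~> stodugri_ast

Answer: {bro=ga, lu=drujamp, nusti=stodugri_ast, sliplupr/, wuvejorn=sladust}


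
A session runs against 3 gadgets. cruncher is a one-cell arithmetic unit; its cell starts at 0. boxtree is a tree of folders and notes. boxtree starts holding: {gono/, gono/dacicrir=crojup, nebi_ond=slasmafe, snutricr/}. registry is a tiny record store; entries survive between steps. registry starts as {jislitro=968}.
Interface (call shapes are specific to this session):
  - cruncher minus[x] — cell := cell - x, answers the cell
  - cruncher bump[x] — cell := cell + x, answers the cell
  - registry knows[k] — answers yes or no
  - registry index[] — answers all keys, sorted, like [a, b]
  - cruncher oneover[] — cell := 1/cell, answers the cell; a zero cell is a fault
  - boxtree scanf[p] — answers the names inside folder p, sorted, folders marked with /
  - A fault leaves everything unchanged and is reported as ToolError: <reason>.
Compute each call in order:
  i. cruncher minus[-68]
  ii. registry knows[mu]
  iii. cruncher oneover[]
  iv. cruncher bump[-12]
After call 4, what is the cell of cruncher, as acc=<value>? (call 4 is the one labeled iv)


CALL cruncher minus[x: -68]
RET  68
CALL registry knows[k: mu]
RET  no
CALL cruncher oneover[]
RET  1/68
CALL cruncher bump[x: -12]
RET  -815/68

Answer: acc=-815/68


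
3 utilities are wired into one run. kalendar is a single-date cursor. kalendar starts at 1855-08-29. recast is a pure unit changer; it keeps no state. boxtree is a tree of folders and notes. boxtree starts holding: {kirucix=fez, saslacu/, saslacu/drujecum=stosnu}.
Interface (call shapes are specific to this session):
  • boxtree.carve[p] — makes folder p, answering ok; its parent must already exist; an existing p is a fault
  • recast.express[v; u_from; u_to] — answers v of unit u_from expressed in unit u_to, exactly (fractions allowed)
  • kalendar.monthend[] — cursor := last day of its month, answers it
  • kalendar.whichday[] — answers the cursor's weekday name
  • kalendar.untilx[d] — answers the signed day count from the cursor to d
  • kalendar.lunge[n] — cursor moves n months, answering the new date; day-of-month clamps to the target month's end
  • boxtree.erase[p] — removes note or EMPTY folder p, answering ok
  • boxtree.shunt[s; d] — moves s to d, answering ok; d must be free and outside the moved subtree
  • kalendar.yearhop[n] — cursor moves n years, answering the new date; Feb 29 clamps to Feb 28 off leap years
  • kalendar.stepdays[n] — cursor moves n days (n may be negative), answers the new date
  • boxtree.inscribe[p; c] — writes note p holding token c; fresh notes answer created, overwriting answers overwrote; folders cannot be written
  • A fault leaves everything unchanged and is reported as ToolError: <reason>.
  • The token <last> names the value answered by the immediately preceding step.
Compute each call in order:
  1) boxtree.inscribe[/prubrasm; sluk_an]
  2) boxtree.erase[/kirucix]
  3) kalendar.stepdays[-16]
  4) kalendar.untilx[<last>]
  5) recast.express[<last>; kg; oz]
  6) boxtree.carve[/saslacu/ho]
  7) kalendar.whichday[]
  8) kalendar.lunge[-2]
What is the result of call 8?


Answer: 1855-06-13

Derivation:
! 1. inscribe(p→/prubrasm, c→sluk_an) -> created
! 2. erase(p→/kirucix) -> ok
! 3. stepdays(n→-16) -> 1855-08-13
! 4. untilx(d→<last>) -> 0
! 5. express(v→<last>, u_from→kg, u_to→oz) -> 0
! 6. carve(p→/saslacu/ho) -> ok
! 7. whichday() -> Monday
! 8. lunge(n→-2) -> 1855-06-13


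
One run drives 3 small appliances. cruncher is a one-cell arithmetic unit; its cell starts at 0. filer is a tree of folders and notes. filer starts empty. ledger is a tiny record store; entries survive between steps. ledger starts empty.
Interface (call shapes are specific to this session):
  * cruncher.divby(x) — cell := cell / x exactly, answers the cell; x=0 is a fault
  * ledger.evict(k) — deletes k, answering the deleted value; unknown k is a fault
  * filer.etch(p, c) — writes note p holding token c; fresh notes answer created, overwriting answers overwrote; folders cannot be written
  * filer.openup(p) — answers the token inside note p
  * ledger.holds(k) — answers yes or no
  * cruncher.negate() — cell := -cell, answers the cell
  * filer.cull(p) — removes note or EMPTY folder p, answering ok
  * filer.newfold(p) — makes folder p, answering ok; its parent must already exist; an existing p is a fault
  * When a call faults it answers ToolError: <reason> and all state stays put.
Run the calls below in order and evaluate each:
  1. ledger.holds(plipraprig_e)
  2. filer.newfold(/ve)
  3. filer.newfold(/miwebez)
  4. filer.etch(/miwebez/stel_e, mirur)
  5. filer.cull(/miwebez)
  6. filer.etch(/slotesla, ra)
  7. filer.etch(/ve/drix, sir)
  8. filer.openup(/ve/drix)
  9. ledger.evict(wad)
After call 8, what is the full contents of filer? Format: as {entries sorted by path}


Answer: {miwebez/, miwebez/stel_e=mirur, slotesla=ra, ve/, ve/drix=sir}

Derivation:
$ holds k=plipraprig_e
[out] no
$ newfold p=/ve
[out] ok
$ newfold p=/miwebez
[out] ok
$ etch p=/miwebez/stel_e c=mirur
[out] created
$ cull p=/miwebez
[out] ToolError: not empty
$ etch p=/slotesla c=ra
[out] created
$ etch p=/ve/drix c=sir
[out] created
$ openup p=/ve/drix
[out] sir
$ evict k=wad
[out] ToolError: no such key wad


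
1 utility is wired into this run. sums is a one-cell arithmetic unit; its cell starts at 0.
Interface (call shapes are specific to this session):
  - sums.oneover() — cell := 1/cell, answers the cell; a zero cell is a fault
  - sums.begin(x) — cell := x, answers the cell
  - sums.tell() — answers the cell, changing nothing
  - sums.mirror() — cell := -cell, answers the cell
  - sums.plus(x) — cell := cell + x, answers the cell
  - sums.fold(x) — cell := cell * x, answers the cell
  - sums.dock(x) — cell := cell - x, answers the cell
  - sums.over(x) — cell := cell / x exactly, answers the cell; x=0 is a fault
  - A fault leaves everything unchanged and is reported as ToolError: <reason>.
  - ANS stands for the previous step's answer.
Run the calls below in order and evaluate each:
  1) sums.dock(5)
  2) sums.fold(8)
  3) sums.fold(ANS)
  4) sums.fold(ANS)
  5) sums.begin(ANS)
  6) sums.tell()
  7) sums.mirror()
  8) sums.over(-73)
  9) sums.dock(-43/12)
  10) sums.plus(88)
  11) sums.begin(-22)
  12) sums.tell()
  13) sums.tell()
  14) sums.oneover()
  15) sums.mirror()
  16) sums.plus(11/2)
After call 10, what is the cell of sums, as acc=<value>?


Answer: acc=30800227/876

Derivation:
% 1. sums.dock(x→5) ~> -5
% 2. sums.fold(x→8) ~> -40
% 3. sums.fold(x→ANS) ~> 1600
% 4. sums.fold(x→ANS) ~> 2560000
% 5. sums.begin(x→ANS) ~> 2560000
% 6. sums.tell() ~> 2560000
% 7. sums.mirror() ~> -2560000
% 8. sums.over(x→-73) ~> 2560000/73
% 9. sums.dock(x→-43/12) ~> 30723139/876
% 10. sums.plus(x→88) ~> 30800227/876
% 11. sums.begin(x→-22) ~> -22
% 12. sums.tell() ~> -22
% 13. sums.tell() ~> -22
% 14. sums.oneover() ~> -1/22
% 15. sums.mirror() ~> 1/22
% 16. sums.plus(x→11/2) ~> 61/11


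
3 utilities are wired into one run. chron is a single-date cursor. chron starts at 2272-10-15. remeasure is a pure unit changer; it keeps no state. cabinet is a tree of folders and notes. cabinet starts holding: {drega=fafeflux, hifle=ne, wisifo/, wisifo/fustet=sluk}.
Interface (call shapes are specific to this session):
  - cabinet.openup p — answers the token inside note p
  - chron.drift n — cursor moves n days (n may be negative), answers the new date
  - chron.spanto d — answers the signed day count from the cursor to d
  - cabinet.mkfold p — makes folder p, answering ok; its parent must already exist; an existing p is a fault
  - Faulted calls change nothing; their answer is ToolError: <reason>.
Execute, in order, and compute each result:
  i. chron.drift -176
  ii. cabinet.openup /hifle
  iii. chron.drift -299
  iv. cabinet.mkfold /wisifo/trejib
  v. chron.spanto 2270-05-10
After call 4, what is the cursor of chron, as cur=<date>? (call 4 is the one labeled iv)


Answer: cur=2271-06-28

Derivation:
>> chron.drift(n='-176')
<< 2272-04-22
>> cabinet.openup(p='/hifle')
<< ne
>> chron.drift(n='-299')
<< 2271-06-28
>> cabinet.mkfold(p='/wisifo/trejib')
<< ok
>> chron.spanto(d='2270-05-10')
<< -414


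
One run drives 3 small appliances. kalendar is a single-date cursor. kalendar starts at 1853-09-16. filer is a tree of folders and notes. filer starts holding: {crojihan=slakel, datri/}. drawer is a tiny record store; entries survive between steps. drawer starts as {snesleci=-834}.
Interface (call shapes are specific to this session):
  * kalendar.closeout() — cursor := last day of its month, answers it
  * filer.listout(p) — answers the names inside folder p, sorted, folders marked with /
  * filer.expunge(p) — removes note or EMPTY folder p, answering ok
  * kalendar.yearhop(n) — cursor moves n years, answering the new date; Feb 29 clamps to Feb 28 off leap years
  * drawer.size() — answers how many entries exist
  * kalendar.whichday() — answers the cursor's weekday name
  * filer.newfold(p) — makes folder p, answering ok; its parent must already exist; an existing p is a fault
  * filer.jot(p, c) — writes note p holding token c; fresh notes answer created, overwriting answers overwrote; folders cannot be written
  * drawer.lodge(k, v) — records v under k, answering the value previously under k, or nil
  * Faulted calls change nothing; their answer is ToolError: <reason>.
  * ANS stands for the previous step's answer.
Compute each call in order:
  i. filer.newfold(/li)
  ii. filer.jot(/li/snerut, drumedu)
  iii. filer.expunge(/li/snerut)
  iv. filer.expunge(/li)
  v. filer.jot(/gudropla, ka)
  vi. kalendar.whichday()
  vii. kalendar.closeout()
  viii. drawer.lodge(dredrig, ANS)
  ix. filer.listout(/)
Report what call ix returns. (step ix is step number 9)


# filer.newfold(p=/li) == ok
# filer.jot(p=/li/snerut, c=drumedu) == created
# filer.expunge(p=/li/snerut) == ok
# filer.expunge(p=/li) == ok
# filer.jot(p=/gudropla, c=ka) == created
# kalendar.whichday() == Friday
# kalendar.closeout() == 1853-09-30
# drawer.lodge(k=dredrig, v=ANS) == nil
# filer.listout(p=/) == [crojihan, datri/, gudropla]

Answer: [crojihan, datri/, gudropla]


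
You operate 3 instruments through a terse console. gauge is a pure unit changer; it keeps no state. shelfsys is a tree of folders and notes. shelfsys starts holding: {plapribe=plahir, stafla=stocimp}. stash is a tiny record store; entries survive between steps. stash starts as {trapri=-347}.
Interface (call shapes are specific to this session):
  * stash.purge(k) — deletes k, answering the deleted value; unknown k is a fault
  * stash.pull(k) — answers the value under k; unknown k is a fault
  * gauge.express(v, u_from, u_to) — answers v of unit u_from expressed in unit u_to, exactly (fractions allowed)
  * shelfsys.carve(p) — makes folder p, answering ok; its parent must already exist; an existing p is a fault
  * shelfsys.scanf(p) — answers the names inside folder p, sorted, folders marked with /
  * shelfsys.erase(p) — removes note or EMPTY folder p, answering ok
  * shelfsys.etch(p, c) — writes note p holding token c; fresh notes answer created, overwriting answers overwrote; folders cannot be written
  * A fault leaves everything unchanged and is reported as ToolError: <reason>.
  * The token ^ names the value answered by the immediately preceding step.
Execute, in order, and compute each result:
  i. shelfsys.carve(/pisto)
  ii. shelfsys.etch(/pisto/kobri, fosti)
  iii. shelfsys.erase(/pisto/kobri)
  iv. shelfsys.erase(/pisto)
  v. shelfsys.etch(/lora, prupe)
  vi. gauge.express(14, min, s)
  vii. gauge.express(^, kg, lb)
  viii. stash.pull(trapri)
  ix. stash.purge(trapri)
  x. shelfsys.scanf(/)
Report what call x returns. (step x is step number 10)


CALL shelfsys.carve[p='/pisto']
RET  ok
CALL shelfsys.etch[p='/pisto/kobri'; c='fosti']
RET  created
CALL shelfsys.erase[p='/pisto/kobri']
RET  ok
CALL shelfsys.erase[p='/pisto']
RET  ok
CALL shelfsys.etch[p='/lora'; c='prupe']
RET  created
CALL gauge.express[v='14'; u_from='min'; u_to='s']
RET  840
CALL gauge.express[v='^'; u_from='kg'; u_to='lb']
RET  12000000000/6479891
CALL stash.pull[k='trapri']
RET  -347
CALL stash.purge[k='trapri']
RET  -347
CALL shelfsys.scanf[p='/']
RET  [lora, plapribe, stafla]

Answer: [lora, plapribe, stafla]
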